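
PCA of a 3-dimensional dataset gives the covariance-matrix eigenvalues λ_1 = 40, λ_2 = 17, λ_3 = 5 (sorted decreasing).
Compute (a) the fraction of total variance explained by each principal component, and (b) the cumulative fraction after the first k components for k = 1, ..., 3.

Step 1 — total variance = trace(Sigma) = Σ λ_i = 40 + 17 + 5 = 62.

Step 2 — fraction explained by component i = λ_i / Σ λ:
  PC1: 40/62 = 0.6452
  PC2: 17/62 = 0.2742
  PC3: 5/62 = 0.0806

Step 3 — cumulative fraction after k components = (λ_1 + ... + λ_k) / Σ λ:
  k = 1: 40/62 = 0.6452
  k = 2: (40 + 17)/62 = 57/62 = 0.9194
  k = 3: (40 + 17 + 5)/62 = 62/62 = 1

Summary (fraction, with percent):

explained: PC1 0.6452 (64.52%), PC2 0.2742 (27.42%), PC3 0.0806 (8.06%);  cumulative: 0.6452, 0.9194, 1


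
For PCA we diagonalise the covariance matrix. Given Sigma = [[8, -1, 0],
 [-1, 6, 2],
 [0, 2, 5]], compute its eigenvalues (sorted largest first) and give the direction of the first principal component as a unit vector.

Step 1 — characteristic polynomial p(λ) = det(λI - Sigma) = λ³ - tr·λ² + c_1·λ - det, where tr = trace, c_1 = sum of the principal 2×2 minors, det = det(Sigma):
  tr = 8 + 6 + 5 = 19,
  c_1 = (8·6 - (-1)²) + (8·5 - (0)²) + (6·5 - (2)²) = 47 + 40 + 26 = 113,
  det = 8·(6·5 - (2)²) - (-1)·((-1)·5 - (2)·(0)) + (0)·((-1)·(2) - 6·(0)) = 8·(26) - (-1)·(-5) + (0)·(-2) = 203.
  So p(λ) = λ³ - 19λ² + 113λ - 203.
Step 2 — look for an integer root (rational root theorem: any rational root is an integer divisor of 203). Testing λ = 7:
  p(7) = 343 - 931 + 791 - 203 = 0  ✓
  Dividing out (λ - 7): p(λ) = (λ - 7)(λ² - 12λ + 29).
Step 3 — remaining eigenvalues from the quadratic λ² - 12λ + 29 = 0:
  Δ = 12² - 4·29 = 144 - 116 = 28,  λ = (12 ± √28)/2 = (12 ± 5.2915)/2 ≈ 8.6458 or 3.3542.
  Sorted: λ_1 = 8.6458,  λ_2 = 7,  λ_3 = 3.3542  (check: sum = 19 = tr ✓).

Step 4 — unit eigenvector for λ_1 ≈ 8.6458: v spans the null space of (Sigma - λ_1 I), whose rows are
  r_1 = (-0.6458, -1, 0),  r_2 = (-1, -2.6458, 2),  r_3 = (0, 2, -3.6458).
  v is orthogonal to every row, so take v ∝ r_1 × r_2 = ((-1)·(2) - (0)·(-2.6458), (0)·(-1) - (-0.6458)·(2), (-0.6458)·(-2.6458) - (-1)·(-1)) ≈ (-2, 1.2915, 0.7085).
  Rescale (multiply by -1 so the first nonzero entry is positive): u = (2, -1.2915, -0.7085).
  ||u|| = √((2)² + (-1.2915)² + (-0.7085)²) = √(6.1699) ≈ 2.4839,  v_1 = u/||u|| ≈ (0.8052, -0.5199, -0.2852) (||v_1|| = 1).

λ_1 = 8.6458,  λ_2 = 7,  λ_3 = 3.3542;  v_1 ≈ (0.8052, -0.5199, -0.2852)


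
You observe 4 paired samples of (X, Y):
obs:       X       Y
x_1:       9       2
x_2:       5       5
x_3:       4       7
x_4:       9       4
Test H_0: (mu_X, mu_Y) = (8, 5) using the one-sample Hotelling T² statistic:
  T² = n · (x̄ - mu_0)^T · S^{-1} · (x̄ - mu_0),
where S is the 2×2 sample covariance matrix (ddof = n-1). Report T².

Step 1 — sample mean vector:
  mean(X) = (9 + 5 + 4 + 9) / 4 = 27/4 = 6.75
  mean(Y) = (2 + 5 + 7 + 4) / 4 = 18/4 = 4.5
  x̄ = (6.75, 4.5),  deviation x̄ - mu_0 = (6.75, 4.5) - (8, 5) = (-1.25, -0.5).

Step 2 — sample covariance matrix, S[i,j] = (1/(n-1)) · Σ_k (x_{k,i} - mean_i) · (x_{k,j} - mean_j), divisor n-1 = 3:
  S[X,X] = ((2.25)·(2.25) + (-1.75)·(-1.75) + (-2.75)·(-2.75) + (2.25)·(2.25)) / 3 = 20.75/3 = 6.9167
  S[X,Y] = ((2.25)·(-2.5) + (-1.75)·(0.5) + (-2.75)·(2.5) + (2.25)·(-0.5)) / 3 = -14.5/3 = -4.8333
  S[Y,Y] = ((-2.5)·(-2.5) + (0.5)·(0.5) + (2.5)·(2.5) + (-0.5)·(-0.5)) / 3 = 13/3 = 4.3333
  S = [[6.9167, -4.8333],
 [-4.8333, 4.3333]].

Step 3 — invert S. det(S) = 6.9167·4.3333 - (-4.8333)² = 6.6111.
  S^{-1} = (1/det) · [[d, -b], [-b, a]] = [[0.6555, 0.7311],
 [0.7311, 1.0462]].

Step 4 — quadratic form (x̄ - mu_0)^T · S^{-1} · (x̄ - mu_0):
  S^{-1} · (x̄ - mu_0) = (-1.1849, -1.437),
  (x̄ - mu_0)^T · [...] = (-1.25)·(-1.1849) + (-0.5)·(-1.437) = 2.1996.

Step 5 — scale by n: T² = 4 · 2.1996 = 8.7983.

T² ≈ 8.7983


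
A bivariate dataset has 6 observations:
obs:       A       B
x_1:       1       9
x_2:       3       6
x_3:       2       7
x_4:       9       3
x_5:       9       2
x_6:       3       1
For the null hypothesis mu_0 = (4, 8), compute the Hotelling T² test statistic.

Step 1 — sample mean vector:
  mean(A) = (1 + 3 + 2 + 9 + 9 + 3) / 6 = 27/6 = 4.5
  mean(B) = (9 + 6 + 7 + 3 + 2 + 1) / 6 = 28/6 = 4.6667
  x̄ = (4.5, 4.6667),  deviation x̄ - mu_0 = (4.5, 4.6667) - (4, 8) = (0.5, -3.3333).

Step 2 — sample covariance matrix, S[i,j] = (1/(n-1)) · Σ_k (x_{k,i} - mean_i) · (x_{k,j} - mean_j), divisor n-1 = 5:
  S[A,A] = ((-3.5)·(-3.5) + (-1.5)·(-1.5) + (-2.5)·(-2.5) + (4.5)·(4.5) + (4.5)·(4.5) + (-1.5)·(-1.5)) / 5 = 63.5/5 = 12.7
  S[A,B] = ((-3.5)·(4.3333) + (-1.5)·(1.3333) + (-2.5)·(2.3333) + (4.5)·(-1.6667) + (4.5)·(-2.6667) + (-1.5)·(-3.6667)) / 5 = -37/5 = -7.4
  S[B,B] = ((4.3333)·(4.3333) + (1.3333)·(1.3333) + (2.3333)·(2.3333) + (-1.6667)·(-1.6667) + (-2.6667)·(-2.6667) + (-3.6667)·(-3.6667)) / 5 = 49.3333/5 = 9.8667
  S = [[12.7, -7.4],
 [-7.4, 9.8667]].

Step 3 — invert S. det(S) = 12.7·9.8667 - (-7.4)² = 70.5467.
  S^{-1} = (1/det) · [[d, -b], [-b, a]] = [[0.1399, 0.1049],
 [0.1049, 0.18]].

Step 4 — quadratic form (x̄ - mu_0)^T · S^{-1} · (x̄ - mu_0):
  S^{-1} · (x̄ - mu_0) = (-0.2797, -0.5476),
  (x̄ - mu_0)^T · [...] = (0.5)·(-0.2797) + (-3.3333)·(-0.5476) = 1.6856.

Step 5 — scale by n: T² = 6 · 1.6856 = 10.1134.

T² ≈ 10.1134


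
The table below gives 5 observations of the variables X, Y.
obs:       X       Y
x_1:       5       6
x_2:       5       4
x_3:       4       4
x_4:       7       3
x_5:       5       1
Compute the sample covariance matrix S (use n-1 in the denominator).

Step 1 — column means:
  mean(X) = (5 + 5 + 4 + 7 + 5) / 5 = 26/5 = 5.2
  mean(Y) = (6 + 4 + 4 + 3 + 1) / 5 = 18/5 = 3.6

Step 2 — sample covariance S[i,j] = (1/(n-1)) · Σ_k (x_{k,i} - mean_i) · (x_{k,j} - mean_j), with n-1 = 4.
  S[X,X] = ((-0.2)·(-0.2) + (-0.2)·(-0.2) + (-1.2)·(-1.2) + (1.8)·(1.8) + (-0.2)·(-0.2)) / 4 = 4.8/4 = 1.2
  S[X,Y] = ((-0.2)·(2.4) + (-0.2)·(0.4) + (-1.2)·(0.4) + (1.8)·(-0.6) + (-0.2)·(-2.6)) / 4 = -1.6/4 = -0.4
  S[Y,Y] = ((2.4)·(2.4) + (0.4)·(0.4) + (0.4)·(0.4) + (-0.6)·(-0.6) + (-2.6)·(-2.6)) / 4 = 13.2/4 = 3.3

S is symmetric (S[j,i] = S[i,j]). Assembling:

S = [[1.2, -0.4],
 [-0.4, 3.3]]


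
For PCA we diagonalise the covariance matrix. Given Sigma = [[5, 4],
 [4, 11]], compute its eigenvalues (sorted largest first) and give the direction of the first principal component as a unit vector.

Step 1 — characteristic polynomial of 2×2 Sigma:
  det(Sigma - λI) = λ² - trace · λ + det = 0.
  trace = 5 + 11 = 16, det = 5·11 - (4)² = 39.
Step 2 — discriminant:
  Δ = trace² - 4·det = 256 - 156 = 100.
Step 3 — eigenvalues:
  λ = (trace ± √Δ)/2 = (16 ± 10)/2,
  λ_1 = 13,  λ_2 = 3.

Step 4 — unit eigenvector for λ_1: solve (Sigma - λ_1 I)v = 0. First row:
  (5 - 13)·v_x + (4)·v_y = 0, i.e. (-8)·v_x + (4)·v_y = 0,
  so v ∝ (b, λ_1 - a) = (4, 8) = u.
  ||u|| = √((4)² + (8)²) = √(80) ≈ 8.9443,
  v_1 = u/||u|| ≈ (0.4472, 0.8944) (||v_1|| = 1).

λ_1 = 13,  λ_2 = 3;  v_1 ≈ (0.4472, 0.8944)


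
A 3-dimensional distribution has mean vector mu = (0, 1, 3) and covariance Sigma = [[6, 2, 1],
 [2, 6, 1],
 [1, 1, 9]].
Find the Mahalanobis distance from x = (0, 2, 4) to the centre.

Step 1 — centre the observation: (x - mu) = (0, 1, 1).

Step 2 — invert Sigma (cofactor / det for 3×3, or solve directly):
  Sigma^{-1} = [[0.1893, -0.0607, -0.0143],
 [-0.0607, 0.1893, -0.0143],
 [-0.0143, -0.0143, 0.1143]].

Step 3 — form the quadratic (x - mu)^T · Sigma^{-1} · (x - mu):
  Sigma^{-1} · (x - mu) = (-0.075, 0.175, 0.1).
  (x - mu)^T · [Sigma^{-1} · (x - mu)] = (0)·(-0.075) + (1)·(0.175) + (1)·(0.1) = 0.275.

Step 4 — take square root: d = √(0.275) ≈ 0.5244.

d(x, mu) = √(0.275) ≈ 0.5244


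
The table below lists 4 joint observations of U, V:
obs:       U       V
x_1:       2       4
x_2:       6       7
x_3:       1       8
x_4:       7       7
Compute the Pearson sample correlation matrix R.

Step 1 — column means:
  mean(U) = (2 + 6 + 1 + 7) / 4 = 16/4 = 4
  mean(V) = (4 + 7 + 8 + 7) / 4 = 26/4 = 6.5

Step 2 — sample variances and covariances s[i,j] = (1/(n-1)) · Σ_k (x_{k,i} - mean_i) · (x_{k,j} - mean_j), with n-1 = 3:
  s[U,U] = ((-2)·(-2) + (2)·(2) + (-3)·(-3) + (3)·(3)) / 3 = 26/3 = 8.6667
  s[U,V] = ((-2)·(-2.5) + (2)·(0.5) + (-3)·(1.5) + (3)·(0.5)) / 3 = 3/3 = 1
  s[V,V] = ((-2.5)·(-2.5) + (0.5)·(0.5) + (1.5)·(1.5) + (0.5)·(0.5)) / 3 = 9/3 = 3
  Sample standard deviations s_i = √(s[i,i]):
  s(U) = √(8.6667) = 2.9439
  s(V) = √(3) = 1.7321

Step 3 — r_{ij} = s_{ij} / (s_i · s_j):
  r[U,U] = 1 (diagonal).
  r[U,V] = 1 / (2.9439 · 1.7321) = 1 / 5.099 = 0.1961
  r[V,V] = 1 (diagonal).

R is symmetric with unit diagonal. Assembling:

R = [[1, 0.1961],
 [0.1961, 1]]


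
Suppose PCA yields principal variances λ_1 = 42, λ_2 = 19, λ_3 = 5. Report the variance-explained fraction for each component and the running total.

Step 1 — total variance = trace(Sigma) = Σ λ_i = 42 + 19 + 5 = 66.

Step 2 — fraction explained by component i = λ_i / Σ λ:
  PC1: 42/66 = 0.6364
  PC2: 19/66 = 0.2879
  PC3: 5/66 = 0.0758

Step 3 — cumulative fraction after k components = (λ_1 + ... + λ_k) / Σ λ:
  k = 1: 42/66 = 0.6364
  k = 2: (42 + 19)/66 = 61/66 = 0.9242
  k = 3: (42 + 19 + 5)/66 = 66/66 = 1

Summary (fraction, with percent):

explained: PC1 0.6364 (63.64%), PC2 0.2879 (28.79%), PC3 0.0758 (7.58%);  cumulative: 0.6364, 0.9242, 1


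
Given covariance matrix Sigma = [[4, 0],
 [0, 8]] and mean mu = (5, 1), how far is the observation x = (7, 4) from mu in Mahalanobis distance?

Step 1 — centre the observation: (x - mu) = (2, 3).

Step 2 — invert Sigma. det(Sigma) = 4·8 - (0)² = 32.
  Sigma^{-1} = (1/det) · [[d, -b], [-b, a]] = [[0.25, 0],
 [0, 0.125]].

Step 3 — form the quadratic (x - mu)^T · Sigma^{-1} · (x - mu):
  Sigma^{-1} · (x - mu) = (0.5, 0.375).
  (x - mu)^T · [Sigma^{-1} · (x - mu)] = (2)·(0.5) + (3)·(0.375) = 2.125.

Step 4 — take square root: d = √(2.125) ≈ 1.4577.

d(x, mu) = √(2.125) ≈ 1.4577


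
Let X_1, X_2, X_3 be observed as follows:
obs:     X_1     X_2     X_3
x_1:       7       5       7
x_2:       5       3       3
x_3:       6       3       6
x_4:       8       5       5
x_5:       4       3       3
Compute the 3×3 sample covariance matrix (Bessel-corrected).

Step 1 — column means:
  mean(X_1) = (7 + 5 + 6 + 8 + 4) / 5 = 30/5 = 6
  mean(X_2) = (5 + 3 + 3 + 5 + 3) / 5 = 19/5 = 3.8
  mean(X_3) = (7 + 3 + 6 + 5 + 3) / 5 = 24/5 = 4.8

Step 2 — sample covariance S[i,j] = (1/(n-1)) · Σ_k (x_{k,i} - mean_i) · (x_{k,j} - mean_j), with n-1 = 4.
  S[X_1,X_1] = ((1)·(1) + (-1)·(-1) + (0)·(0) + (2)·(2) + (-2)·(-2)) / 4 = 10/4 = 2.5
  S[X_1,X_2] = ((1)·(1.2) + (-1)·(-0.8) + (0)·(-0.8) + (2)·(1.2) + (-2)·(-0.8)) / 4 = 6/4 = 1.5
  S[X_1,X_3] = ((1)·(2.2) + (-1)·(-1.8) + (0)·(1.2) + (2)·(0.2) + (-2)·(-1.8)) / 4 = 8/4 = 2
  S[X_2,X_2] = ((1.2)·(1.2) + (-0.8)·(-0.8) + (-0.8)·(-0.8) + (1.2)·(1.2) + (-0.8)·(-0.8)) / 4 = 4.8/4 = 1.2
  S[X_2,X_3] = ((1.2)·(2.2) + (-0.8)·(-1.8) + (-0.8)·(1.2) + (1.2)·(0.2) + (-0.8)·(-1.8)) / 4 = 4.8/4 = 1.2
  S[X_3,X_3] = ((2.2)·(2.2) + (-1.8)·(-1.8) + (1.2)·(1.2) + (0.2)·(0.2) + (-1.8)·(-1.8)) / 4 = 12.8/4 = 3.2

S is symmetric (S[j,i] = S[i,j]). Assembling:

S = [[2.5, 1.5, 2],
 [1.5, 1.2, 1.2],
 [2, 1.2, 3.2]]


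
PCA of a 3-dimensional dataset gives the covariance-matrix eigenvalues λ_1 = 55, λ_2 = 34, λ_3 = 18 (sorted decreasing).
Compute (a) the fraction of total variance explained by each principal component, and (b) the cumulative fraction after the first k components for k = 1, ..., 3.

Step 1 — total variance = trace(Sigma) = Σ λ_i = 55 + 34 + 18 = 107.

Step 2 — fraction explained by component i = λ_i / Σ λ:
  PC1: 55/107 = 0.514
  PC2: 34/107 = 0.3178
  PC3: 18/107 = 0.1682

Step 3 — cumulative fraction after k components = (λ_1 + ... + λ_k) / Σ λ:
  k = 1: 55/107 = 0.514
  k = 2: (55 + 34)/107 = 89/107 = 0.8318
  k = 3: (55 + 34 + 18)/107 = 107/107 = 1

Summary (fraction, with percent):

explained: PC1 0.514 (51.4%), PC2 0.3178 (31.78%), PC3 0.1682 (16.82%);  cumulative: 0.514, 0.8318, 1


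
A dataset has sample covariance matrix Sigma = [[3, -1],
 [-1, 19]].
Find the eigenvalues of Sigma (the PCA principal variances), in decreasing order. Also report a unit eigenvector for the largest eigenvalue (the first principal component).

Step 1 — characteristic polynomial of 2×2 Sigma:
  det(Sigma - λI) = λ² - trace · λ + det = 0.
  trace = 3 + 19 = 22, det = 3·19 - (-1)² = 56.
Step 2 — discriminant:
  Δ = trace² - 4·det = 484 - 224 = 260.
Step 3 — eigenvalues:
  λ = (trace ± √Δ)/2 = (22 ± 16.1245)/2,
  λ_1 = 19.0623,  λ_2 = 2.9377.

Step 4 — unit eigenvector for λ_1: solve (Sigma - λ_1 I)v = 0. First row:
  (3 - 19.0623)·v_x + (-1)·v_y = 0, i.e. (-16.0623)·v_x + (-1)·v_y = 0,
  so v ∝ (b, λ_1 - a) = (-1, 16.0623); multiply by -1 so the first entry is positive: u = (1, -16.0623).
  ||u|| = √((1)² + (-16.0623)²) = √(258.9961) ≈ 16.0934,
  v_1 = u/||u|| ≈ (0.0621, -0.9981) (||v_1|| = 1).

λ_1 = 19.0623,  λ_2 = 2.9377;  v_1 ≈ (0.0621, -0.9981)


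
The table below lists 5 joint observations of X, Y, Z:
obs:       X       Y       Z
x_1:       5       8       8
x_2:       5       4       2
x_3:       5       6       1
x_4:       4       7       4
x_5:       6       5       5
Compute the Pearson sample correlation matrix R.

Step 1 — column means:
  mean(X) = (5 + 5 + 5 + 4 + 6) / 5 = 25/5 = 5
  mean(Y) = (8 + 4 + 6 + 7 + 5) / 5 = 30/5 = 6
  mean(Z) = (8 + 2 + 1 + 4 + 5) / 5 = 20/5 = 4

Step 2 — sample variances and covariances s[i,j] = (1/(n-1)) · Σ_k (x_{k,i} - mean_i) · (x_{k,j} - mean_j), with n-1 = 4:
  s[X,X] = ((0)·(0) + (0)·(0) + (0)·(0) + (-1)·(-1) + (1)·(1)) / 4 = 2/4 = 0.5
  s[X,Y] = ((0)·(2) + (0)·(-2) + (0)·(0) + (-1)·(1) + (1)·(-1)) / 4 = -2/4 = -0.5
  s[X,Z] = ((0)·(4) + (0)·(-2) + (0)·(-3) + (-1)·(0) + (1)·(1)) / 4 = 1/4 = 0.25
  s[Y,Y] = ((2)·(2) + (-2)·(-2) + (0)·(0) + (1)·(1) + (-1)·(-1)) / 4 = 10/4 = 2.5
  s[Y,Z] = ((2)·(4) + (-2)·(-2) + (0)·(-3) + (1)·(0) + (-1)·(1)) / 4 = 11/4 = 2.75
  s[Z,Z] = ((4)·(4) + (-2)·(-2) + (-3)·(-3) + (0)·(0) + (1)·(1)) / 4 = 30/4 = 7.5
  Sample standard deviations s_i = √(s[i,i]):
  s(X) = √(0.5) = 0.7071
  s(Y) = √(2.5) = 1.5811
  s(Z) = √(7.5) = 2.7386

Step 3 — r_{ij} = s_{ij} / (s_i · s_j):
  r[X,X] = 1 (diagonal).
  r[X,Y] = -0.5 / (0.7071 · 1.5811) = -0.5 / 1.118 = -0.4472
  r[X,Z] = 0.25 / (0.7071 · 2.7386) = 0.25 / 1.9365 = 0.1291
  r[Y,Y] = 1 (diagonal).
  r[Y,Z] = 2.75 / (1.5811 · 2.7386) = 2.75 / 4.3301 = 0.6351
  r[Z,Z] = 1 (diagonal).

R is symmetric with unit diagonal. Assembling:

R = [[1, -0.4472, 0.1291],
 [-0.4472, 1, 0.6351],
 [0.1291, 0.6351, 1]]


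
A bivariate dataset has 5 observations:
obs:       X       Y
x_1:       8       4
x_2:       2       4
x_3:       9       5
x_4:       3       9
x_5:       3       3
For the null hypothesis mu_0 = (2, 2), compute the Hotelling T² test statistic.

Step 1 — sample mean vector:
  mean(X) = (8 + 2 + 9 + 3 + 3) / 5 = 25/5 = 5
  mean(Y) = (4 + 4 + 5 + 9 + 3) / 5 = 25/5 = 5
  x̄ = (5, 5),  deviation x̄ - mu_0 = (5, 5) - (2, 2) = (3, 3).

Step 2 — sample covariance matrix, S[i,j] = (1/(n-1)) · Σ_k (x_{k,i} - mean_i) · (x_{k,j} - mean_j), divisor n-1 = 4:
  S[X,X] = ((3)·(3) + (-3)·(-3) + (4)·(4) + (-2)·(-2) + (-2)·(-2)) / 4 = 42/4 = 10.5
  S[X,Y] = ((3)·(-1) + (-3)·(-1) + (4)·(0) + (-2)·(4) + (-2)·(-2)) / 4 = -4/4 = -1
  S[Y,Y] = ((-1)·(-1) + (-1)·(-1) + (0)·(0) + (4)·(4) + (-2)·(-2)) / 4 = 22/4 = 5.5
  S = [[10.5, -1],
 [-1, 5.5]].

Step 3 — invert S. det(S) = 10.5·5.5 - (-1)² = 56.75.
  S^{-1} = (1/det) · [[d, -b], [-b, a]] = [[0.0969, 0.0176],
 [0.0176, 0.185]].

Step 4 — quadratic form (x̄ - mu_0)^T · S^{-1} · (x̄ - mu_0):
  S^{-1} · (x̄ - mu_0) = (0.3436, 0.6079),
  (x̄ - mu_0)^T · [...] = (3)·(0.3436) + (3)·(0.6079) = 2.8546.

Step 5 — scale by n: T² = 5 · 2.8546 = 14.2731.

T² ≈ 14.2731


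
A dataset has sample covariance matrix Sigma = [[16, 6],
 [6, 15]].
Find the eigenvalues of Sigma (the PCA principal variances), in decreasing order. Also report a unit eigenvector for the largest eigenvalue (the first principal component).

Step 1 — characteristic polynomial of 2×2 Sigma:
  det(Sigma - λI) = λ² - trace · λ + det = 0.
  trace = 16 + 15 = 31, det = 16·15 - (6)² = 204.
Step 2 — discriminant:
  Δ = trace² - 4·det = 961 - 816 = 145.
Step 3 — eigenvalues:
  λ = (trace ± √Δ)/2 = (31 ± 12.0416)/2,
  λ_1 = 21.5208,  λ_2 = 9.4792.

Step 4 — unit eigenvector for λ_1: solve (Sigma - λ_1 I)v = 0. First row:
  (16 - 21.5208)·v_x + (6)·v_y = 0, i.e. (-5.5208)·v_x + (6)·v_y = 0,
  so v ∝ (b, λ_1 - a) = (6, 5.5208) = u.
  ||u|| = √((6)² + (5.5208)²) = √(66.4792) ≈ 8.1535,
  v_1 = u/||u|| ≈ (0.7359, 0.6771) (||v_1|| = 1).

λ_1 = 21.5208,  λ_2 = 9.4792;  v_1 ≈ (0.7359, 0.6771)


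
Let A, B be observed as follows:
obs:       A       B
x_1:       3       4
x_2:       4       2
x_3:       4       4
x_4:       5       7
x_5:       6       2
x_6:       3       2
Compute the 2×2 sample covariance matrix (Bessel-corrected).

Step 1 — column means:
  mean(A) = (3 + 4 + 4 + 5 + 6 + 3) / 6 = 25/6 = 4.1667
  mean(B) = (4 + 2 + 4 + 7 + 2 + 2) / 6 = 21/6 = 3.5

Step 2 — sample covariance S[i,j] = (1/(n-1)) · Σ_k (x_{k,i} - mean_i) · (x_{k,j} - mean_j), with n-1 = 5.
  S[A,A] = ((-1.1667)·(-1.1667) + (-0.1667)·(-0.1667) + (-0.1667)·(-0.1667) + (0.8333)·(0.8333) + (1.8333)·(1.8333) + (-1.1667)·(-1.1667)) / 5 = 6.8333/5 = 1.3667
  S[A,B] = ((-1.1667)·(0.5) + (-0.1667)·(-1.5) + (-0.1667)·(0.5) + (0.8333)·(3.5) + (1.8333)·(-1.5) + (-1.1667)·(-1.5)) / 5 = 1.5/5 = 0.3
  S[B,B] = ((0.5)·(0.5) + (-1.5)·(-1.5) + (0.5)·(0.5) + (3.5)·(3.5) + (-1.5)·(-1.5) + (-1.5)·(-1.5)) / 5 = 19.5/5 = 3.9

S is symmetric (S[j,i] = S[i,j]). Assembling:

S = [[1.3667, 0.3],
 [0.3, 3.9]]


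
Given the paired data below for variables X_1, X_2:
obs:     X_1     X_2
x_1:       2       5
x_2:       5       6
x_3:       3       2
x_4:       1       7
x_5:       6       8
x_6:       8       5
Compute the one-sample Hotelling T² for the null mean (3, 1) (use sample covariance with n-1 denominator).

Step 1 — sample mean vector:
  mean(X_1) = (2 + 5 + 3 + 1 + 6 + 8) / 6 = 25/6 = 4.1667
  mean(X_2) = (5 + 6 + 2 + 7 + 8 + 5) / 6 = 33/6 = 5.5
  x̄ = (4.1667, 5.5),  deviation x̄ - mu_0 = (4.1667, 5.5) - (3, 1) = (1.1667, 4.5).

Step 2 — sample covariance matrix, S[i,j] = (1/(n-1)) · Σ_k (x_{k,i} - mean_i) · (x_{k,j} - mean_j), divisor n-1 = 5:
  S[X_1,X_1] = ((-2.1667)·(-2.1667) + (0.8333)·(0.8333) + (-1.1667)·(-1.1667) + (-3.1667)·(-3.1667) + (1.8333)·(1.8333) + (3.8333)·(3.8333)) / 5 = 34.8333/5 = 6.9667
  S[X_1,X_2] = ((-2.1667)·(-0.5) + (0.8333)·(0.5) + (-1.1667)·(-3.5) + (-3.1667)·(1.5) + (1.8333)·(2.5) + (3.8333)·(-0.5)) / 5 = 3.5/5 = 0.7
  S[X_2,X_2] = ((-0.5)·(-0.5) + (0.5)·(0.5) + (-3.5)·(-3.5) + (1.5)·(1.5) + (2.5)·(2.5) + (-0.5)·(-0.5)) / 5 = 21.5/5 = 4.3
  S = [[6.9667, 0.7],
 [0.7, 4.3]].

Step 3 — invert S. det(S) = 6.9667·4.3 - (0.7)² = 29.4667.
  S^{-1} = (1/det) · [[d, -b], [-b, a]] = [[0.1459, -0.0238],
 [-0.0238, 0.2364]].

Step 4 — quadratic form (x̄ - mu_0)^T · S^{-1} · (x̄ - mu_0):
  S^{-1} · (x̄ - mu_0) = (0.0633, 1.0362),
  (x̄ - mu_0)^T · [...] = (1.1667)·(0.0633) + (4.5)·(1.0362) = 4.7368.

Step 5 — scale by n: T² = 6 · 4.7368 = 28.4208.

T² ≈ 28.4208


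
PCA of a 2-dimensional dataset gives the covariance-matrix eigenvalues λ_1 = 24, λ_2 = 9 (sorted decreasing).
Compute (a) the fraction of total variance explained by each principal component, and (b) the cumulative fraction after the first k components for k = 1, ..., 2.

Step 1 — total variance = trace(Sigma) = Σ λ_i = 24 + 9 = 33.

Step 2 — fraction explained by component i = λ_i / Σ λ:
  PC1: 24/33 = 0.7273
  PC2: 9/33 = 0.2727

Step 3 — cumulative fraction after k components = (λ_1 + ... + λ_k) / Σ λ:
  k = 1: 24/33 = 0.7273
  k = 2: (24 + 9)/33 = 33/33 = 1

Summary (fraction, with percent):

explained: PC1 0.7273 (72.73%), PC2 0.2727 (27.27%);  cumulative: 0.7273, 1


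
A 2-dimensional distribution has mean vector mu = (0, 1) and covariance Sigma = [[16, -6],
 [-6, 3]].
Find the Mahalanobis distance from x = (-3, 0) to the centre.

Step 1 — centre the observation: (x - mu) = (-3, -1).

Step 2 — invert Sigma. det(Sigma) = 16·3 - (-6)² = 12.
  Sigma^{-1} = (1/det) · [[d, -b], [-b, a]] = [[0.25, 0.5],
 [0.5, 1.3333]].

Step 3 — form the quadratic (x - mu)^T · Sigma^{-1} · (x - mu):
  Sigma^{-1} · (x - mu) = (-1.25, -2.8333).
  (x - mu)^T · [Sigma^{-1} · (x - mu)] = (-3)·(-1.25) + (-1)·(-2.8333) = 6.5833.

Step 4 — take square root: d = √(6.5833) ≈ 2.5658.

d(x, mu) = √(6.5833) ≈ 2.5658


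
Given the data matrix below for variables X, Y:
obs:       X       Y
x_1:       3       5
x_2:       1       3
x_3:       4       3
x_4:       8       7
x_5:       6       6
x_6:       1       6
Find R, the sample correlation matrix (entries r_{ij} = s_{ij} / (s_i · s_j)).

Step 1 — column means:
  mean(X) = (3 + 1 + 4 + 8 + 6 + 1) / 6 = 23/6 = 3.8333
  mean(Y) = (5 + 3 + 3 + 7 + 6 + 6) / 6 = 30/6 = 5

Step 2 — sample variances and covariances s[i,j] = (1/(n-1)) · Σ_k (x_{k,i} - mean_i) · (x_{k,j} - mean_j), with n-1 = 5:
  s[X,X] = ((-0.8333)·(-0.8333) + (-2.8333)·(-2.8333) + (0.1667)·(0.1667) + (4.1667)·(4.1667) + (2.1667)·(2.1667) + (-2.8333)·(-2.8333)) / 5 = 38.8333/5 = 7.7667
  s[X,Y] = ((-0.8333)·(0) + (-2.8333)·(-2) + (0.1667)·(-2) + (4.1667)·(2) + (2.1667)·(1) + (-2.8333)·(1)) / 5 = 13/5 = 2.6
  s[Y,Y] = ((0)·(0) + (-2)·(-2) + (-2)·(-2) + (2)·(2) + (1)·(1) + (1)·(1)) / 5 = 14/5 = 2.8
  Sample standard deviations s_i = √(s[i,i]):
  s(X) = √(7.7667) = 2.7869
  s(Y) = √(2.8) = 1.6733

Step 3 — r_{ij} = s_{ij} / (s_i · s_j):
  r[X,X] = 1 (diagonal).
  r[X,Y] = 2.6 / (2.7869 · 1.6733) = 2.6 / 4.6633 = 0.5575
  r[Y,Y] = 1 (diagonal).

R is symmetric with unit diagonal. Assembling:

R = [[1, 0.5575],
 [0.5575, 1]]


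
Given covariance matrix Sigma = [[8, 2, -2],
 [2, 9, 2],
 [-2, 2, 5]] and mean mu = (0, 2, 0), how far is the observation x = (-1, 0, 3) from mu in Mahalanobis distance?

Step 1 — centre the observation: (x - mu) = (-1, -2, 3).

Step 2 — invert Sigma (cofactor / det for 3×3, or solve directly):
  Sigma^{-1} = [[0.1602, -0.0547, 0.0859],
 [-0.0547, 0.1406, -0.0781],
 [0.0859, -0.0781, 0.2656]].

Step 3 — form the quadratic (x - mu)^T · Sigma^{-1} · (x - mu):
  Sigma^{-1} · (x - mu) = (0.207, -0.4609, 0.8672).
  (x - mu)^T · [Sigma^{-1} · (x - mu)] = (-1)·(0.207) + (-2)·(-0.4609) + (3)·(0.8672) = 3.3164.

Step 4 — take square root: d = √(3.3164) ≈ 1.8211.

d(x, mu) = √(3.3164) ≈ 1.8211


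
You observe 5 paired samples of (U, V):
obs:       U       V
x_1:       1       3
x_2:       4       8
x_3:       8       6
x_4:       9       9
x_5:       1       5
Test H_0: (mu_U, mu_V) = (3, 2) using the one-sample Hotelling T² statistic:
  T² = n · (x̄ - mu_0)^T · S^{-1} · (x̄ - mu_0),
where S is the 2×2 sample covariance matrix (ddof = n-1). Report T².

Step 1 — sample mean vector:
  mean(U) = (1 + 4 + 8 + 9 + 1) / 5 = 23/5 = 4.6
  mean(V) = (3 + 8 + 6 + 9 + 5) / 5 = 31/5 = 6.2
  x̄ = (4.6, 6.2),  deviation x̄ - mu_0 = (4.6, 6.2) - (3, 2) = (1.6, 4.2).

Step 2 — sample covariance matrix, S[i,j] = (1/(n-1)) · Σ_k (x_{k,i} - mean_i) · (x_{k,j} - mean_j), divisor n-1 = 4:
  S[U,U] = ((-3.6)·(-3.6) + (-0.6)·(-0.6) + (3.4)·(3.4) + (4.4)·(4.4) + (-3.6)·(-3.6)) / 4 = 57.2/4 = 14.3
  S[U,V] = ((-3.6)·(-3.2) + (-0.6)·(1.8) + (3.4)·(-0.2) + (4.4)·(2.8) + (-3.6)·(-1.2)) / 4 = 26.4/4 = 6.6
  S[V,V] = ((-3.2)·(-3.2) + (1.8)·(1.8) + (-0.2)·(-0.2) + (2.8)·(2.8) + (-1.2)·(-1.2)) / 4 = 22.8/4 = 5.7
  S = [[14.3, 6.6],
 [6.6, 5.7]].

Step 3 — invert S. det(S) = 14.3·5.7 - (6.6)² = 37.95.
  S^{-1} = (1/det) · [[d, -b], [-b, a]] = [[0.1502, -0.1739],
 [-0.1739, 0.3768]].

Step 4 — quadratic form (x̄ - mu_0)^T · S^{-1} · (x̄ - mu_0):
  S^{-1} · (x̄ - mu_0) = (-0.4901, 1.3043),
  (x̄ - mu_0)^T · [...] = (1.6)·(-0.4901) + (4.2)·(1.3043) = 4.6941.

Step 5 — scale by n: T² = 5 · 4.6941 = 23.4704.

T² ≈ 23.4704


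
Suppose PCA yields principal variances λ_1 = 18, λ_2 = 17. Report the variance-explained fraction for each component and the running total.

Step 1 — total variance = trace(Sigma) = Σ λ_i = 18 + 17 = 35.

Step 2 — fraction explained by component i = λ_i / Σ λ:
  PC1: 18/35 = 0.5143
  PC2: 17/35 = 0.4857

Step 3 — cumulative fraction after k components = (λ_1 + ... + λ_k) / Σ λ:
  k = 1: 18/35 = 0.5143
  k = 2: (18 + 17)/35 = 35/35 = 1

Summary (fraction, with percent):

explained: PC1 0.5143 (51.43%), PC2 0.4857 (48.57%);  cumulative: 0.5143, 1


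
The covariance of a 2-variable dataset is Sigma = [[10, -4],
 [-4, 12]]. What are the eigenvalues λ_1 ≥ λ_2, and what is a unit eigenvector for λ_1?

Step 1 — characteristic polynomial of 2×2 Sigma:
  det(Sigma - λI) = λ² - trace · λ + det = 0.
  trace = 10 + 12 = 22, det = 10·12 - (-4)² = 104.
Step 2 — discriminant:
  Δ = trace² - 4·det = 484 - 416 = 68.
Step 3 — eigenvalues:
  λ = (trace ± √Δ)/2 = (22 ± 8.2462)/2,
  λ_1 = 15.1231,  λ_2 = 6.8769.

Step 4 — unit eigenvector for λ_1: solve (Sigma - λ_1 I)v = 0. First row:
  (10 - 15.1231)·v_x + (-4)·v_y = 0, i.e. (-5.1231)·v_x + (-4)·v_y = 0,
  so v ∝ (b, λ_1 - a) = (-4, 5.1231); multiply by -1 so the first entry is positive: u = (4, -5.1231).
  ||u|| = √((4)² + (-5.1231)²) = √(42.2462) ≈ 6.4997,
  v_1 = u/||u|| ≈ (0.6154, -0.7882) (||v_1|| = 1).

λ_1 = 15.1231,  λ_2 = 6.8769;  v_1 ≈ (0.6154, -0.7882)


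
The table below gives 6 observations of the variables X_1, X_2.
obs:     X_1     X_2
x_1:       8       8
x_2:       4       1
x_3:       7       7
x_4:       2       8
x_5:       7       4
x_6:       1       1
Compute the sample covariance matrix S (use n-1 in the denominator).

Step 1 — column means:
  mean(X_1) = (8 + 4 + 7 + 2 + 7 + 1) / 6 = 29/6 = 4.8333
  mean(X_2) = (8 + 1 + 7 + 8 + 4 + 1) / 6 = 29/6 = 4.8333

Step 2 — sample covariance S[i,j] = (1/(n-1)) · Σ_k (x_{k,i} - mean_i) · (x_{k,j} - mean_j), with n-1 = 5.
  S[X_1,X_1] = ((3.1667)·(3.1667) + (-0.8333)·(-0.8333) + (2.1667)·(2.1667) + (-2.8333)·(-2.8333) + (2.1667)·(2.1667) + (-3.8333)·(-3.8333)) / 5 = 42.8333/5 = 8.5667
  S[X_1,X_2] = ((3.1667)·(3.1667) + (-0.8333)·(-3.8333) + (2.1667)·(2.1667) + (-2.8333)·(3.1667) + (2.1667)·(-0.8333) + (-3.8333)·(-3.8333)) / 5 = 21.8333/5 = 4.3667
  S[X_2,X_2] = ((3.1667)·(3.1667) + (-3.8333)·(-3.8333) + (2.1667)·(2.1667) + (3.1667)·(3.1667) + (-0.8333)·(-0.8333) + (-3.8333)·(-3.8333)) / 5 = 54.8333/5 = 10.9667

S is symmetric (S[j,i] = S[i,j]). Assembling:

S = [[8.5667, 4.3667],
 [4.3667, 10.9667]]


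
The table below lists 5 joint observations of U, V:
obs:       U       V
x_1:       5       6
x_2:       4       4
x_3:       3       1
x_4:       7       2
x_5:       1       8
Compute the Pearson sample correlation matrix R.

Step 1 — column means:
  mean(U) = (5 + 4 + 3 + 7 + 1) / 5 = 20/5 = 4
  mean(V) = (6 + 4 + 1 + 2 + 8) / 5 = 21/5 = 4.2

Step 2 — sample variances and covariances s[i,j] = (1/(n-1)) · Σ_k (x_{k,i} - mean_i) · (x_{k,j} - mean_j), with n-1 = 4:
  s[U,U] = ((1)·(1) + (0)·(0) + (-1)·(-1) + (3)·(3) + (-3)·(-3)) / 4 = 20/4 = 5
  s[U,V] = ((1)·(1.8) + (0)·(-0.2) + (-1)·(-3.2) + (3)·(-2.2) + (-3)·(3.8)) / 4 = -13/4 = -3.25
  s[V,V] = ((1.8)·(1.8) + (-0.2)·(-0.2) + (-3.2)·(-3.2) + (-2.2)·(-2.2) + (3.8)·(3.8)) / 4 = 32.8/4 = 8.2
  Sample standard deviations s_i = √(s[i,i]):
  s(U) = √(5) = 2.2361
  s(V) = √(8.2) = 2.8636

Step 3 — r_{ij} = s_{ij} / (s_i · s_j):
  r[U,U] = 1 (diagonal).
  r[U,V] = -3.25 / (2.2361 · 2.8636) = -3.25 / 6.4031 = -0.5076
  r[V,V] = 1 (diagonal).

R is symmetric with unit diagonal. Assembling:

R = [[1, -0.5076],
 [-0.5076, 1]]


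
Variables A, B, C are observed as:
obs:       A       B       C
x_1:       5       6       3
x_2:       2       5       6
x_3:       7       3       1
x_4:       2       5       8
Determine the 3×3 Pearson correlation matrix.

Step 1 — column means:
  mean(A) = (5 + 2 + 7 + 2) / 4 = 16/4 = 4
  mean(B) = (6 + 5 + 3 + 5) / 4 = 19/4 = 4.75
  mean(C) = (3 + 6 + 1 + 8) / 4 = 18/4 = 4.5

Step 2 — sample variances and covariances s[i,j] = (1/(n-1)) · Σ_k (x_{k,i} - mean_i) · (x_{k,j} - mean_j), with n-1 = 3:
  s[A,A] = ((1)·(1) + (-2)·(-2) + (3)·(3) + (-2)·(-2)) / 3 = 18/3 = 6
  s[A,B] = ((1)·(1.25) + (-2)·(0.25) + (3)·(-1.75) + (-2)·(0.25)) / 3 = -5/3 = -1.6667
  s[A,C] = ((1)·(-1.5) + (-2)·(1.5) + (3)·(-3.5) + (-2)·(3.5)) / 3 = -22/3 = -7.3333
  s[B,B] = ((1.25)·(1.25) + (0.25)·(0.25) + (-1.75)·(-1.75) + (0.25)·(0.25)) / 3 = 4.75/3 = 1.5833
  s[B,C] = ((1.25)·(-1.5) + (0.25)·(1.5) + (-1.75)·(-3.5) + (0.25)·(3.5)) / 3 = 5.5/3 = 1.8333
  s[C,C] = ((-1.5)·(-1.5) + (1.5)·(1.5) + (-3.5)·(-3.5) + (3.5)·(3.5)) / 3 = 29/3 = 9.6667
  Sample standard deviations s_i = √(s[i,i]):
  s(A) = √(6) = 2.4495
  s(B) = √(1.5833) = 1.2583
  s(C) = √(9.6667) = 3.1091

Step 3 — r_{ij} = s_{ij} / (s_i · s_j):
  r[A,A] = 1 (diagonal).
  r[A,B] = -1.6667 / (2.4495 · 1.2583) = -1.6667 / 3.0822 = -0.5407
  r[A,C] = -7.3333 / (2.4495 · 3.1091) = -7.3333 / 7.6158 = -0.9629
  r[B,B] = 1 (diagonal).
  r[B,C] = 1.8333 / (1.2583 · 3.1091) = 1.8333 / 3.9122 = 0.4686
  r[C,C] = 1 (diagonal).

R is symmetric with unit diagonal. Assembling:

R = [[1, -0.5407, -0.9629],
 [-0.5407, 1, 0.4686],
 [-0.9629, 0.4686, 1]]


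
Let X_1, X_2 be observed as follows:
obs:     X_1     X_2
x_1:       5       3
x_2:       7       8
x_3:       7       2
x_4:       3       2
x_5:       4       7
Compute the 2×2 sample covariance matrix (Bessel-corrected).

Step 1 — column means:
  mean(X_1) = (5 + 7 + 7 + 3 + 4) / 5 = 26/5 = 5.2
  mean(X_2) = (3 + 8 + 2 + 2 + 7) / 5 = 22/5 = 4.4

Step 2 — sample covariance S[i,j] = (1/(n-1)) · Σ_k (x_{k,i} - mean_i) · (x_{k,j} - mean_j), with n-1 = 4.
  S[X_1,X_1] = ((-0.2)·(-0.2) + (1.8)·(1.8) + (1.8)·(1.8) + (-2.2)·(-2.2) + (-1.2)·(-1.2)) / 4 = 12.8/4 = 3.2
  S[X_1,X_2] = ((-0.2)·(-1.4) + (1.8)·(3.6) + (1.8)·(-2.4) + (-2.2)·(-2.4) + (-1.2)·(2.6)) / 4 = 4.6/4 = 1.15
  S[X_2,X_2] = ((-1.4)·(-1.4) + (3.6)·(3.6) + (-2.4)·(-2.4) + (-2.4)·(-2.4) + (2.6)·(2.6)) / 4 = 33.2/4 = 8.3

S is symmetric (S[j,i] = S[i,j]). Assembling:

S = [[3.2, 1.15],
 [1.15, 8.3]]


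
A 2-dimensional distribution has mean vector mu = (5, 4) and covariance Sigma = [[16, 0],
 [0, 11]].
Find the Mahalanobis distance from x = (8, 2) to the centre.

Step 1 — centre the observation: (x - mu) = (3, -2).

Step 2 — invert Sigma. det(Sigma) = 16·11 - (0)² = 176.
  Sigma^{-1} = (1/det) · [[d, -b], [-b, a]] = [[0.0625, 0],
 [0, 0.0909]].

Step 3 — form the quadratic (x - mu)^T · Sigma^{-1} · (x - mu):
  Sigma^{-1} · (x - mu) = (0.1875, -0.1818).
  (x - mu)^T · [Sigma^{-1} · (x - mu)] = (3)·(0.1875) + (-2)·(-0.1818) = 0.9261.

Step 4 — take square root: d = √(0.9261) ≈ 0.9624.

d(x, mu) = √(0.9261) ≈ 0.9624


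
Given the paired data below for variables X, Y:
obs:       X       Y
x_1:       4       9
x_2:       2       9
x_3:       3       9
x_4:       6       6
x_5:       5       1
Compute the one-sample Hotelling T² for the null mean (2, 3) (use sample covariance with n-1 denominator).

Step 1 — sample mean vector:
  mean(X) = (4 + 2 + 3 + 6 + 5) / 5 = 20/5 = 4
  mean(Y) = (9 + 9 + 9 + 6 + 1) / 5 = 34/5 = 6.8
  x̄ = (4, 6.8),  deviation x̄ - mu_0 = (4, 6.8) - (2, 3) = (2, 3.8).

Step 2 — sample covariance matrix, S[i,j] = (1/(n-1)) · Σ_k (x_{k,i} - mean_i) · (x_{k,j} - mean_j), divisor n-1 = 4:
  S[X,X] = ((0)·(0) + (-2)·(-2) + (-1)·(-1) + (2)·(2) + (1)·(1)) / 4 = 10/4 = 2.5
  S[X,Y] = ((0)·(2.2) + (-2)·(2.2) + (-1)·(2.2) + (2)·(-0.8) + (1)·(-5.8)) / 4 = -14/4 = -3.5
  S[Y,Y] = ((2.2)·(2.2) + (2.2)·(2.2) + (2.2)·(2.2) + (-0.8)·(-0.8) + (-5.8)·(-5.8)) / 4 = 48.8/4 = 12.2
  S = [[2.5, -3.5],
 [-3.5, 12.2]].

Step 3 — invert S. det(S) = 2.5·12.2 - (-3.5)² = 18.25.
  S^{-1} = (1/det) · [[d, -b], [-b, a]] = [[0.6685, 0.1918],
 [0.1918, 0.137]].

Step 4 — quadratic form (x̄ - mu_0)^T · S^{-1} · (x̄ - mu_0):
  S^{-1} · (x̄ - mu_0) = (2.0658, 0.9041),
  (x̄ - mu_0)^T · [...] = (2)·(2.0658) + (3.8)·(0.9041) = 7.5671.

Step 5 — scale by n: T² = 5 · 7.5671 = 37.8356.

T² ≈ 37.8356


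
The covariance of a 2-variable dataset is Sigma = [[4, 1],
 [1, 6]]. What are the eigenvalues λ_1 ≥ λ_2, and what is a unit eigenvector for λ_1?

Step 1 — characteristic polynomial of 2×2 Sigma:
  det(Sigma - λI) = λ² - trace · λ + det = 0.
  trace = 4 + 6 = 10, det = 4·6 - (1)² = 23.
Step 2 — discriminant:
  Δ = trace² - 4·det = 100 - 92 = 8.
Step 3 — eigenvalues:
  λ = (trace ± √Δ)/2 = (10 ± 2.8284)/2,
  λ_1 = 6.4142,  λ_2 = 3.5858.

Step 4 — unit eigenvector for λ_1: solve (Sigma - λ_1 I)v = 0. First row:
  (4 - 6.4142)·v_x + (1)·v_y = 0, i.e. (-2.4142)·v_x + (1)·v_y = 0,
  so v ∝ (b, λ_1 - a) = (1, 2.4142) = u.
  ||u|| = √((1)² + (2.4142)²) = √(6.8284) ≈ 2.6131,
  v_1 = u/||u|| ≈ (0.3827, 0.9239) (||v_1|| = 1).

λ_1 = 6.4142,  λ_2 = 3.5858;  v_1 ≈ (0.3827, 0.9239)


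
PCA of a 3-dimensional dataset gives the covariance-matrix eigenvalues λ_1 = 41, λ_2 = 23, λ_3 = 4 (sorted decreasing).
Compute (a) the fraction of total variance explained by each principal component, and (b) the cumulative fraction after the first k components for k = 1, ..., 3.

Step 1 — total variance = trace(Sigma) = Σ λ_i = 41 + 23 + 4 = 68.

Step 2 — fraction explained by component i = λ_i / Σ λ:
  PC1: 41/68 = 0.6029
  PC2: 23/68 = 0.3382
  PC3: 4/68 = 0.0588

Step 3 — cumulative fraction after k components = (λ_1 + ... + λ_k) / Σ λ:
  k = 1: 41/68 = 0.6029
  k = 2: (41 + 23)/68 = 64/68 = 0.9412
  k = 3: (41 + 23 + 4)/68 = 68/68 = 1

Summary (fraction, with percent):

explained: PC1 0.6029 (60.29%), PC2 0.3382 (33.82%), PC3 0.0588 (5.88%);  cumulative: 0.6029, 0.9412, 1


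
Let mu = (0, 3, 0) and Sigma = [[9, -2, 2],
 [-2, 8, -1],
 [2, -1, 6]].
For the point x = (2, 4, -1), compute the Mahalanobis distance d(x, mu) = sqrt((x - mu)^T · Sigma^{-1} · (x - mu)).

Step 1 — centre the observation: (x - mu) = (2, 1, -1).

Step 2 — invert Sigma (cofactor / det for 3×3, or solve directly):
  Sigma^{-1} = [[0.1253, 0.0267, -0.0373],
 [0.0267, 0.1333, 0.0133],
 [-0.0373, 0.0133, 0.1813]].

Step 3 — form the quadratic (x - mu)^T · Sigma^{-1} · (x - mu):
  Sigma^{-1} · (x - mu) = (0.3147, 0.1733, -0.2427).
  (x - mu)^T · [Sigma^{-1} · (x - mu)] = (2)·(0.3147) + (1)·(0.1733) + (-1)·(-0.2427) = 1.0453.

Step 4 — take square root: d = √(1.0453) ≈ 1.0224.

d(x, mu) = √(1.0453) ≈ 1.0224


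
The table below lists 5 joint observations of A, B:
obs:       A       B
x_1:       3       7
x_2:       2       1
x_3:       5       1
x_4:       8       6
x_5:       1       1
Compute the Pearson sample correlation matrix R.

Step 1 — column means:
  mean(A) = (3 + 2 + 5 + 8 + 1) / 5 = 19/5 = 3.8
  mean(B) = (7 + 1 + 1 + 6 + 1) / 5 = 16/5 = 3.2

Step 2 — sample variances and covariances s[i,j] = (1/(n-1)) · Σ_k (x_{k,i} - mean_i) · (x_{k,j} - mean_j), with n-1 = 4:
  s[A,A] = ((-0.8)·(-0.8) + (-1.8)·(-1.8) + (1.2)·(1.2) + (4.2)·(4.2) + (-2.8)·(-2.8)) / 4 = 30.8/4 = 7.7
  s[A,B] = ((-0.8)·(3.8) + (-1.8)·(-2.2) + (1.2)·(-2.2) + (4.2)·(2.8) + (-2.8)·(-2.2)) / 4 = 16.2/4 = 4.05
  s[B,B] = ((3.8)·(3.8) + (-2.2)·(-2.2) + (-2.2)·(-2.2) + (2.8)·(2.8) + (-2.2)·(-2.2)) / 4 = 36.8/4 = 9.2
  Sample standard deviations s_i = √(s[i,i]):
  s(A) = √(7.7) = 2.7749
  s(B) = √(9.2) = 3.0332

Step 3 — r_{ij} = s_{ij} / (s_i · s_j):
  r[A,A] = 1 (diagonal).
  r[A,B] = 4.05 / (2.7749 · 3.0332) = 4.05 / 8.4167 = 0.4812
  r[B,B] = 1 (diagonal).

R is symmetric with unit diagonal. Assembling:

R = [[1, 0.4812],
 [0.4812, 1]]


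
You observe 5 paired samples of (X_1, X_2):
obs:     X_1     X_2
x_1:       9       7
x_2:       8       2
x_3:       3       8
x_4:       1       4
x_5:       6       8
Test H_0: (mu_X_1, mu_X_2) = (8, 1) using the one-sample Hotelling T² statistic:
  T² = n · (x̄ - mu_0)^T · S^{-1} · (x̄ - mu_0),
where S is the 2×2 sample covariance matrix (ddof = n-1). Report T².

Step 1 — sample mean vector:
  mean(X_1) = (9 + 8 + 3 + 1 + 6) / 5 = 27/5 = 5.4
  mean(X_2) = (7 + 2 + 8 + 4 + 8) / 5 = 29/5 = 5.8
  x̄ = (5.4, 5.8),  deviation x̄ - mu_0 = (5.4, 5.8) - (8, 1) = (-2.6, 4.8).

Step 2 — sample covariance matrix, S[i,j] = (1/(n-1)) · Σ_k (x_{k,i} - mean_i) · (x_{k,j} - mean_j), divisor n-1 = 4:
  S[X_1,X_1] = ((3.6)·(3.6) + (2.6)·(2.6) + (-2.4)·(-2.4) + (-4.4)·(-4.4) + (0.6)·(0.6)) / 4 = 45.2/4 = 11.3
  S[X_1,X_2] = ((3.6)·(1.2) + (2.6)·(-3.8) + (-2.4)·(2.2) + (-4.4)·(-1.8) + (0.6)·(2.2)) / 4 = -1.6/4 = -0.4
  S[X_2,X_2] = ((1.2)·(1.2) + (-3.8)·(-3.8) + (2.2)·(2.2) + (-1.8)·(-1.8) + (2.2)·(2.2)) / 4 = 28.8/4 = 7.2
  S = [[11.3, -0.4],
 [-0.4, 7.2]].

Step 3 — invert S. det(S) = 11.3·7.2 - (-0.4)² = 81.2.
  S^{-1} = (1/det) · [[d, -b], [-b, a]] = [[0.0887, 0.0049],
 [0.0049, 0.1392]].

Step 4 — quadratic form (x̄ - mu_0)^T · S^{-1} · (x̄ - mu_0):
  S^{-1} · (x̄ - mu_0) = (-0.2069, 0.6552),
  (x̄ - mu_0)^T · [...] = (-2.6)·(-0.2069) + (4.8)·(0.6552) = 3.6828.

Step 5 — scale by n: T² = 5 · 3.6828 = 18.4138.

T² ≈ 18.4138


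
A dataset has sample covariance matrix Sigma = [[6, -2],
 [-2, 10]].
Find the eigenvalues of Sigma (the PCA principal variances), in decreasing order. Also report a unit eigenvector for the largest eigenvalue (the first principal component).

Step 1 — characteristic polynomial of 2×2 Sigma:
  det(Sigma - λI) = λ² - trace · λ + det = 0.
  trace = 6 + 10 = 16, det = 6·10 - (-2)² = 56.
Step 2 — discriminant:
  Δ = trace² - 4·det = 256 - 224 = 32.
Step 3 — eigenvalues:
  λ = (trace ± √Δ)/2 = (16 ± 5.6569)/2,
  λ_1 = 10.8284,  λ_2 = 5.1716.

Step 4 — unit eigenvector for λ_1: solve (Sigma - λ_1 I)v = 0. First row:
  (6 - 10.8284)·v_x + (-2)·v_y = 0, i.e. (-4.8284)·v_x + (-2)·v_y = 0,
  so v ∝ (b, λ_1 - a) = (-2, 4.8284); multiply by -1 so the first entry is positive: u = (2, -4.8284).
  ||u|| = √((2)² + (-4.8284)²) = √(27.3137) ≈ 5.2263,
  v_1 = u/||u|| ≈ (0.3827, -0.9239) (||v_1|| = 1).

λ_1 = 10.8284,  λ_2 = 5.1716;  v_1 ≈ (0.3827, -0.9239)


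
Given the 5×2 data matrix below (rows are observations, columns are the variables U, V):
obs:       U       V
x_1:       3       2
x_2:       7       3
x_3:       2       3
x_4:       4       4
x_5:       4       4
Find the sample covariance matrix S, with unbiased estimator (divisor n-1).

Step 1 — column means:
  mean(U) = (3 + 7 + 2 + 4 + 4) / 5 = 20/5 = 4
  mean(V) = (2 + 3 + 3 + 4 + 4) / 5 = 16/5 = 3.2

Step 2 — sample covariance S[i,j] = (1/(n-1)) · Σ_k (x_{k,i} - mean_i) · (x_{k,j} - mean_j), with n-1 = 4.
  S[U,U] = ((-1)·(-1) + (3)·(3) + (-2)·(-2) + (0)·(0) + (0)·(0)) / 4 = 14/4 = 3.5
  S[U,V] = ((-1)·(-1.2) + (3)·(-0.2) + (-2)·(-0.2) + (0)·(0.8) + (0)·(0.8)) / 4 = 1/4 = 0.25
  S[V,V] = ((-1.2)·(-1.2) + (-0.2)·(-0.2) + (-0.2)·(-0.2) + (0.8)·(0.8) + (0.8)·(0.8)) / 4 = 2.8/4 = 0.7

S is symmetric (S[j,i] = S[i,j]). Assembling:

S = [[3.5, 0.25],
 [0.25, 0.7]]


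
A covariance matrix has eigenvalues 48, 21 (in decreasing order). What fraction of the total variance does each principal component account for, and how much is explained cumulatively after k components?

Step 1 — total variance = trace(Sigma) = Σ λ_i = 48 + 21 = 69.

Step 2 — fraction explained by component i = λ_i / Σ λ:
  PC1: 48/69 = 0.6957
  PC2: 21/69 = 0.3043

Step 3 — cumulative fraction after k components = (λ_1 + ... + λ_k) / Σ λ:
  k = 1: 48/69 = 0.6957
  k = 2: (48 + 21)/69 = 69/69 = 1

Summary (fraction, with percent):

explained: PC1 0.6957 (69.57%), PC2 0.3043 (30.43%);  cumulative: 0.6957, 1
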